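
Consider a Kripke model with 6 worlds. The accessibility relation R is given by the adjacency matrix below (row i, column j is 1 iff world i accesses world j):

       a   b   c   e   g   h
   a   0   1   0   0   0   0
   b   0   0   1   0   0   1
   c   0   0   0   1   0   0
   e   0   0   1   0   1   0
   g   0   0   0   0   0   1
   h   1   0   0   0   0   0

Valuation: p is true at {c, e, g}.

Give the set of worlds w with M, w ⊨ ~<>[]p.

a: <>[]p is F. ✓
b: <>[]p is T. ✗
c: <>[]p is T. ✗
e: <>[]p is T. ✗
g: <>[]p is F. ✓
h: <>[]p is F. ✓

{a, g, h}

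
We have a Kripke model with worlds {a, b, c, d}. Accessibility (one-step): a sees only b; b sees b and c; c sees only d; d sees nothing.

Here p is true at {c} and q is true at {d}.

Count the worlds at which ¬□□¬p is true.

a: □□¬p is F. ✓
b: □□¬p is F. ✓
c: □□¬p is T. ✗
d: □□¬p is T. ✗
Satisfying worlds: {a, b}.

2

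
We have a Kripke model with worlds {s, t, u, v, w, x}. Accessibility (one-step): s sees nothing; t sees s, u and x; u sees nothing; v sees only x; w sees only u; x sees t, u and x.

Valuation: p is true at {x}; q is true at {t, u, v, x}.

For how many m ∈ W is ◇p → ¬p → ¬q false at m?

2

s: ◇p is F, ¬p → ¬q is T. ✓
t: ◇p is T, ¬p → ¬q is F. ✗
u: ◇p is F, ¬p → ¬q is F. ✓
v: ◇p is T, ¬p → ¬q is F. ✗
w: ◇p is F, ¬p → ¬q is T. ✓
x: ◇p is T, ¬p → ¬q is T. ✓
Satisfying worlds: {s, u, w, x}.
So ◇p → ¬p → ¬q fails at the other 2 worlds.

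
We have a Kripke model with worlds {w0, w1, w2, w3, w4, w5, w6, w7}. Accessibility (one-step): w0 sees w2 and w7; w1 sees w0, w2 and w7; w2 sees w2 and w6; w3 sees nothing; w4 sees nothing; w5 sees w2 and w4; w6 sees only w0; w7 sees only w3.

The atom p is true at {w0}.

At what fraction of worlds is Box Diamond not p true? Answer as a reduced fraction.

w0: successors {w2, w7}; Diamond not p there: w2:T, w7:T. ✓
w1: successors {w0, w2, w7}; Diamond not p there: w0:T, w2:T, w7:T. ✓
w2: successors {w2, w6}; Diamond not p there: w2:T, w6:F. ✗
w3: no successors, so Box Diamond not p holds vacuously. ✓
w4: no successors, so Box Diamond not p holds vacuously. ✓
w5: successors {w2, w4}; Diamond not p there: w2:T, w4:F. ✗
w6: successors {w0}; Diamond not p there: w0:T. ✓
w7: successors {w3}; Diamond not p there: w3:F. ✗
That's 5 of 8 worlds, so 5/8.

5/8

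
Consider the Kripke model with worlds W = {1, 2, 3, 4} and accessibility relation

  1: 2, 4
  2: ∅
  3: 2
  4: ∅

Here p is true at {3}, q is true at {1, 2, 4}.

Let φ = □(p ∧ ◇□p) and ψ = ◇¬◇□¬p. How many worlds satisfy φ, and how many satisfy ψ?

For □(p ∧ ◇□p):
1: successors {2, 4}; p ∧ ◇□p there: 2:F, 4:F. ✗
2: no successors, so □(p ∧ ◇□p) holds vacuously. ✓
3: successors {2}; p ∧ ◇□p there: 2:F. ✗
4: no successors, so □(p ∧ ◇□p) holds vacuously. ✓
— 2 worlds.
For ◇¬◇□¬p:
1: successors {2, 4}; ¬◇□¬p there: 2:T, 4:T. ✓
2: no successors, so ◇¬◇□¬p fails. ✗
3: successors {2}; ¬◇□¬p there: 2:T. ✓
4: no successors, so ◇¬◇□¬p fails. ✗
— 2 worlds.

2 and 2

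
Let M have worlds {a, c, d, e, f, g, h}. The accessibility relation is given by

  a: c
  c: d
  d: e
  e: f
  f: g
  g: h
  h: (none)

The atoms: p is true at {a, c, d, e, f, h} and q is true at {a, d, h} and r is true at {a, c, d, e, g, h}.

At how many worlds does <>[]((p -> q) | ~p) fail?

a: successors {c}; []((p -> q) | ~p) there: c:T. ✓
c: successors {d}; []((p -> q) | ~p) there: d:F. ✗
d: successors {e}; []((p -> q) | ~p) there: e:F. ✗
e: successors {f}; []((p -> q) | ~p) there: f:T. ✓
f: successors {g}; []((p -> q) | ~p) there: g:T. ✓
g: successors {h}; []((p -> q) | ~p) there: h:T. ✓
h: no successors, so <>[]((p -> q) | ~p) fails. ✗
Satisfying worlds: {a, e, f, g}.
So <>[]((p -> q) | ~p) fails at the other 3 worlds.

3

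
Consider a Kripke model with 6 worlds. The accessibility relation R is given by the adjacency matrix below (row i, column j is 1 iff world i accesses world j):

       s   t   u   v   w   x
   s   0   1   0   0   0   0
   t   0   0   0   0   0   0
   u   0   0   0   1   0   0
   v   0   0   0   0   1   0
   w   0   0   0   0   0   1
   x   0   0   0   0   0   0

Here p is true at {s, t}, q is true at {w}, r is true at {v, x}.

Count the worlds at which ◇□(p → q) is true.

s: successors {t}; □(p → q) there: t:T. ✓
t: no successors, so ◇□(p → q) fails. ✗
u: successors {v}; □(p → q) there: v:T. ✓
v: successors {w}; □(p → q) there: w:T. ✓
w: successors {x}; □(p → q) there: x:T. ✓
x: no successors, so ◇□(p → q) fails. ✗
Satisfying worlds: {s, u, v, w}.

4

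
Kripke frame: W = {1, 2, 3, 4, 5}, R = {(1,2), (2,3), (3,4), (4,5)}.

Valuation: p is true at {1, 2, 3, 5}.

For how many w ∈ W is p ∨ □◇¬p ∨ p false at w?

1: p ∨ □◇¬p is T, p is T. ✓
2: p ∨ □◇¬p is T, p is T. ✓
3: p ∨ □◇¬p is T, p is T. ✓
4: p ∨ □◇¬p is F, p is F. ✗
5: p ∨ □◇¬p is T, p is T. ✓
Satisfying worlds: {1, 2, 3, 5}.
So p ∨ □◇¬p ∨ p fails at the other 1 world.

1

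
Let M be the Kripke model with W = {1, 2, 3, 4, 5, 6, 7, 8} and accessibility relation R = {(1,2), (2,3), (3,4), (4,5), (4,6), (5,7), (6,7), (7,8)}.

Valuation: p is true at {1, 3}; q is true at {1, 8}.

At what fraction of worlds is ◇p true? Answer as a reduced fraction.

1/8

1: successors {2}; p there: 2:F. ✗
2: successors {3}; p there: 3:T. ✓
3: successors {4}; p there: 4:F. ✗
4: successors {5, 6}; p there: 5:F, 6:F. ✗
5: successors {7}; p there: 7:F. ✗
6: successors {7}; p there: 7:F. ✗
7: successors {8}; p there: 8:F. ✗
8: no successors, so ◇p fails. ✗
That's 1 of 8 worlds, so 1/8.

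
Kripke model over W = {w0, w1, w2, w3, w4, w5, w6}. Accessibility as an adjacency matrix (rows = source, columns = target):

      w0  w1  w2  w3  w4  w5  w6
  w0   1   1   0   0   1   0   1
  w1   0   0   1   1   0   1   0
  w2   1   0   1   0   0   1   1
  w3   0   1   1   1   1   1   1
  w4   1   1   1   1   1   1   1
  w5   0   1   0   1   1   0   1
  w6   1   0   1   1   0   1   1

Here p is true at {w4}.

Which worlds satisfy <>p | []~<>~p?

w0: <>p is T, []~<>~p is F. ✓
w1: <>p is F, []~<>~p is F. ✗
w2: <>p is F, []~<>~p is F. ✗
w3: <>p is T, []~<>~p is F. ✓
w4: <>p is T, []~<>~p is F. ✓
w5: <>p is T, []~<>~p is F. ✓
w6: <>p is F, []~<>~p is F. ✗

{w0, w3, w4, w5}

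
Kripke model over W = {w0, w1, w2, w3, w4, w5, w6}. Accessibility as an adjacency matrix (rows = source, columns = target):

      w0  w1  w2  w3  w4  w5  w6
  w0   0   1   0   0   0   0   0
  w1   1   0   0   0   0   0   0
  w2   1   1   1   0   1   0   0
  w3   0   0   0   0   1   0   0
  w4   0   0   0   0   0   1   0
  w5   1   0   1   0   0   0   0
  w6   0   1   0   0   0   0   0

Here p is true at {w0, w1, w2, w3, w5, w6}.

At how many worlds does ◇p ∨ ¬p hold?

w0: ◇p is T, ¬p is F. ✓
w1: ◇p is T, ¬p is F. ✓
w2: ◇p is T, ¬p is F. ✓
w3: ◇p is F, ¬p is F. ✗
w4: ◇p is T, ¬p is T. ✓
w5: ◇p is T, ¬p is F. ✓
w6: ◇p is T, ¬p is F. ✓
Satisfying worlds: {w0, w1, w2, w4, w5, w6}.

6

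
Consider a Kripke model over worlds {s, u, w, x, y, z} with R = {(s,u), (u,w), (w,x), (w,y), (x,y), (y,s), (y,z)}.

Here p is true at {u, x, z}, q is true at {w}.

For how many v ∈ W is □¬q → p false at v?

s: □¬q is T, p is F. ✗
u: □¬q is F, p is T. ✓
w: □¬q is T, p is F. ✗
x: □¬q is T, p is T. ✓
y: □¬q is T, p is F. ✗
z: □¬q is T, p is T. ✓
Satisfying worlds: {u, x, z}.
So □¬q → p fails at the other 3 worlds.

3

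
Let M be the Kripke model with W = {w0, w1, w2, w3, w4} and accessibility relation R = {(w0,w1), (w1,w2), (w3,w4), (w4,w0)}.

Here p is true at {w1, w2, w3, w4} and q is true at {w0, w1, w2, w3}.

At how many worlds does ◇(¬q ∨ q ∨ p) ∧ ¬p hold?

w0: ◇(¬q ∨ q ∨ p) is T, ¬p is T. ✓
w1: ◇(¬q ∨ q ∨ p) is T, ¬p is F. ✗
w2: ◇(¬q ∨ q ∨ p) is F, ¬p is F. ✗
w3: ◇(¬q ∨ q ∨ p) is T, ¬p is F. ✗
w4: ◇(¬q ∨ q ∨ p) is T, ¬p is F. ✗
Satisfying worlds: {w0}.

1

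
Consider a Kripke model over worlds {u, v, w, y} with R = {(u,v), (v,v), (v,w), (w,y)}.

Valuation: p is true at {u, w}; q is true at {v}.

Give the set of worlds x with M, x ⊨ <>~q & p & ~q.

{w}

u: <>~q & p is F, ~q is T. ✗
v: <>~q & p is F, ~q is F. ✗
w: <>~q & p is T, ~q is T. ✓
y: <>~q & p is F, ~q is T. ✗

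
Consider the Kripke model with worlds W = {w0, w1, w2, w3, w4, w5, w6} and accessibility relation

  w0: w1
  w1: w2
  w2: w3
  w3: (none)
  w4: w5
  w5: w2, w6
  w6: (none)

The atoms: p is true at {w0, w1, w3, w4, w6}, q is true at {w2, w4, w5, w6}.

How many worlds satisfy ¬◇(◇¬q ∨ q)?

4

w0: ◇(◇¬q ∨ q) is F. ✓
w1: ◇(◇¬q ∨ q) is T. ✗
w2: ◇(◇¬q ∨ q) is F. ✓
w3: ◇(◇¬q ∨ q) is F. ✓
w4: ◇(◇¬q ∨ q) is T. ✗
w5: ◇(◇¬q ∨ q) is T. ✗
w6: ◇(◇¬q ∨ q) is F. ✓
Satisfying worlds: {w0, w2, w3, w6}.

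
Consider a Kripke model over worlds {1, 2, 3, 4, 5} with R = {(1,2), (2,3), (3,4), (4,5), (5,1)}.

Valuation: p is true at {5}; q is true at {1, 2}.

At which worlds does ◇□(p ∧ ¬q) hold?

1: successors {2}; □(p ∧ ¬q) there: 2:F. ✗
2: successors {3}; □(p ∧ ¬q) there: 3:F. ✗
3: successors {4}; □(p ∧ ¬q) there: 4:T. ✓
4: successors {5}; □(p ∧ ¬q) there: 5:F. ✗
5: successors {1}; □(p ∧ ¬q) there: 1:F. ✗

{3}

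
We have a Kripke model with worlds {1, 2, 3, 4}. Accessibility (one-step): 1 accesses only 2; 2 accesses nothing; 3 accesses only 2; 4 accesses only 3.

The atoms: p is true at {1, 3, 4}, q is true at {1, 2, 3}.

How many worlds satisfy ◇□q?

1: successors {2}; □q there: 2:T. ✓
2: no successors, so ◇□q fails. ✗
3: successors {2}; □q there: 2:T. ✓
4: successors {3}; □q there: 3:T. ✓
Satisfying worlds: {1, 3, 4}.

3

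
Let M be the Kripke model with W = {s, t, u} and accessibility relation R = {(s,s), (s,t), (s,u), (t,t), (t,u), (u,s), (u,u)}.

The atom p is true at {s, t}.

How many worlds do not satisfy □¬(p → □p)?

3

s: successors {s, t, u}; ¬(p → □p) there: s:T, t:T, u:F. ✗
t: successors {t, u}; ¬(p → □p) there: t:T, u:F. ✗
u: successors {s, u}; ¬(p → □p) there: s:T, u:F. ✗
Satisfying worlds: ∅.
So □¬(p → □p) fails at the other 3 worlds.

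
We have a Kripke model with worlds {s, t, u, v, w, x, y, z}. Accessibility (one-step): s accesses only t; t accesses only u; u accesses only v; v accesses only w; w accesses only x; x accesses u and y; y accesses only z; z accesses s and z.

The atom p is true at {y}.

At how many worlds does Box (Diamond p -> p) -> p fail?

s: Box (Diamond p -> p) is T, p is F. ✗
t: Box (Diamond p -> p) is T, p is F. ✗
u: Box (Diamond p -> p) is T, p is F. ✗
v: Box (Diamond p -> p) is T, p is F. ✗
w: Box (Diamond p -> p) is F, p is F. ✓
x: Box (Diamond p -> p) is T, p is F. ✗
y: Box (Diamond p -> p) is T, p is T. ✓
z: Box (Diamond p -> p) is T, p is F. ✗
Satisfying worlds: {w, y}.
So Box (Diamond p -> p) -> p fails at the other 6 worlds.

6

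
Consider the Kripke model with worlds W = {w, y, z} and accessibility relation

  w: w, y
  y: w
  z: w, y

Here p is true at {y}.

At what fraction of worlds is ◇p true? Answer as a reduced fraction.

w: successors {w, y}; p there: w:F, y:T. ✓
y: successors {w}; p there: w:F. ✗
z: successors {w, y}; p there: w:F, y:T. ✓
That's 2 of 3 worlds, so 2/3.

2/3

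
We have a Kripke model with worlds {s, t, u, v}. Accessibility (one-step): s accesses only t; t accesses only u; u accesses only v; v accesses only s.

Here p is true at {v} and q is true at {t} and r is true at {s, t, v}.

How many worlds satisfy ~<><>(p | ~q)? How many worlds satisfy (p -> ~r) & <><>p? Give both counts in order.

For ~<><>(p | ~q):
s: <><>(p | ~q) is T. ✗
t: <><>(p | ~q) is T. ✗
u: <><>(p | ~q) is T. ✗
v: <><>(p | ~q) is F. ✓
— 1 world.
For (p -> ~r) & <><>p:
s: p -> ~r is T, <><>p is F. ✗
t: p -> ~r is T, <><>p is T. ✓
u: p -> ~r is T, <><>p is F. ✗
v: p -> ~r is F, <><>p is F. ✗
— 1 world.

1 and 1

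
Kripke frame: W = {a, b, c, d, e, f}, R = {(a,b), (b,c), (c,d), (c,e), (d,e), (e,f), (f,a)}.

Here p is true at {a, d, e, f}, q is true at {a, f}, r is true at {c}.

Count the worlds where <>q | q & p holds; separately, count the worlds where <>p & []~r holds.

3 and 4

For <>q | q & p:
a: <>q is F, q & p is T. ✓
b: <>q is F, q & p is F. ✗
c: <>q is F, q & p is F. ✗
d: <>q is F, q & p is F. ✗
e: <>q is T, q & p is F. ✓
f: <>q is T, q & p is T. ✓
— 3 worlds.
For <>p & []~r:
a: <>p is F, []~r is T. ✗
b: <>p is F, []~r is F. ✗
c: <>p is T, []~r is T. ✓
d: <>p is T, []~r is T. ✓
e: <>p is T, []~r is T. ✓
f: <>p is T, []~r is T. ✓
— 4 worlds.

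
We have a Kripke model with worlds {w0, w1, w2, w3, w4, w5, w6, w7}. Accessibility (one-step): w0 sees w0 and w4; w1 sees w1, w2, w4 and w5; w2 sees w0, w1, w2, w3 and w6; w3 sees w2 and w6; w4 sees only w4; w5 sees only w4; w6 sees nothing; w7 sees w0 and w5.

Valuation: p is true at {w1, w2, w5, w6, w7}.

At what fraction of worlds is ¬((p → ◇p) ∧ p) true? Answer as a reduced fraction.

5/8

w0: (p → ◇p) ∧ p is F. ✓
w1: (p → ◇p) ∧ p is T. ✗
w2: (p → ◇p) ∧ p is T. ✗
w3: (p → ◇p) ∧ p is F. ✓
w4: (p → ◇p) ∧ p is F. ✓
w5: (p → ◇p) ∧ p is F. ✓
w6: (p → ◇p) ∧ p is F. ✓
w7: (p → ◇p) ∧ p is T. ✗
That's 5 of 8 worlds, so 5/8.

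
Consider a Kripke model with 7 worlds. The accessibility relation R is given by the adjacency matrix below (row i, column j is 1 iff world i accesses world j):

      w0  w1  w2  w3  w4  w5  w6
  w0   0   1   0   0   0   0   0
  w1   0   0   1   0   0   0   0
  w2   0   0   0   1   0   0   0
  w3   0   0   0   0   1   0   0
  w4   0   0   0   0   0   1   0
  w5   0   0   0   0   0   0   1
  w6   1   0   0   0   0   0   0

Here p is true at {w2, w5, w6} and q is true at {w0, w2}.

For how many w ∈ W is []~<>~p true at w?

3

w0: successors {w1}; ~<>~p there: w1:T. ✓
w1: successors {w2}; ~<>~p there: w2:F. ✗
w2: successors {w3}; ~<>~p there: w3:F. ✗
w3: successors {w4}; ~<>~p there: w4:T. ✓
w4: successors {w5}; ~<>~p there: w5:T. ✓
w5: successors {w6}; ~<>~p there: w6:F. ✗
w6: successors {w0}; ~<>~p there: w0:F. ✗
Satisfying worlds: {w0, w3, w4}.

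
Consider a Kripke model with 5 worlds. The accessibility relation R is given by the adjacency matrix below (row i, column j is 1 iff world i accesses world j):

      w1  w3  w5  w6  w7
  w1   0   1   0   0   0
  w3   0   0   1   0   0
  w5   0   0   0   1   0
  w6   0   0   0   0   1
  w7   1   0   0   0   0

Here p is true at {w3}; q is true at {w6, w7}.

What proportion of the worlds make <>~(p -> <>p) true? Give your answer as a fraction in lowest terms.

1/5

w1: successors {w3}; ~(p -> <>p) there: w3:T. ✓
w3: successors {w5}; ~(p -> <>p) there: w5:F. ✗
w5: successors {w6}; ~(p -> <>p) there: w6:F. ✗
w6: successors {w7}; ~(p -> <>p) there: w7:F. ✗
w7: successors {w1}; ~(p -> <>p) there: w1:F. ✗
That's 1 of 5 worlds, so 1/5.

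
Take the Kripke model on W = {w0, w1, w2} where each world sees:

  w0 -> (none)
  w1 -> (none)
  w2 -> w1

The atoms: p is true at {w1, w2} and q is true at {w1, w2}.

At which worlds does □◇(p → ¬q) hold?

{w0, w1}

w0: no successors, so □◇(p → ¬q) holds vacuously. ✓
w1: no successors, so □◇(p → ¬q) holds vacuously. ✓
w2: successors {w1}; ◇(p → ¬q) there: w1:F. ✗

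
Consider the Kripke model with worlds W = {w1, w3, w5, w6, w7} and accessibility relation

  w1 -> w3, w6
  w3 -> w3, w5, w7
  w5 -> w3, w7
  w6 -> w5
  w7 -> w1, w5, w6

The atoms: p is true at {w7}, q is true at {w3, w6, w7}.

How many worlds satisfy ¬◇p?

3

w1: ◇p is F. ✓
w3: ◇p is T. ✗
w5: ◇p is T. ✗
w6: ◇p is F. ✓
w7: ◇p is F. ✓
Satisfying worlds: {w1, w6, w7}.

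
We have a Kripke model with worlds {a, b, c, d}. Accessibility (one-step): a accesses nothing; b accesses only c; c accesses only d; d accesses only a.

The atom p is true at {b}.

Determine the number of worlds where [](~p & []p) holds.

a: no successors, so [](~p & []p) holds vacuously. ✓
b: successors {c}; ~p & []p there: c:F. ✗
c: successors {d}; ~p & []p there: d:F. ✗
d: successors {a}; ~p & []p there: a:T. ✓
Satisfying worlds: {a, d}.

2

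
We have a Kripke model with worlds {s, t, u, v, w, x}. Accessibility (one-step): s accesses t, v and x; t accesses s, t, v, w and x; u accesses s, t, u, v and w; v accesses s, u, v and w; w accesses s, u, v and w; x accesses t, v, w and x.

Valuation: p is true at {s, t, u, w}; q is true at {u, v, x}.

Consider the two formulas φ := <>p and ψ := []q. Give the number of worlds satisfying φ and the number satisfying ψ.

6 and 0

For <>p:
s: successors {t, v, x}; p there: t:T, v:F, x:F. ✓
t: successors {s, t, v, w, x}; p there: s:T, t:T, v:F, w:T, x:F. ✓
u: successors {s, t, u, v, w}; p there: s:T, t:T, u:T, v:F, w:T. ✓
v: successors {s, u, v, w}; p there: s:T, u:T, v:F, w:T. ✓
w: successors {s, u, v, w}; p there: s:T, u:T, v:F, w:T. ✓
x: successors {t, v, w, x}; p there: t:T, v:F, w:T, x:F. ✓
— 6 worlds.
For []q:
s: successors {t, v, x}; q there: t:F, v:T, x:T. ✗
t: successors {s, t, v, w, x}; q there: s:F, t:F, v:T, w:F, x:T. ✗
u: successors {s, t, u, v, w}; q there: s:F, t:F, u:T, v:T, w:F. ✗
v: successors {s, u, v, w}; q there: s:F, u:T, v:T, w:F. ✗
w: successors {s, u, v, w}; q there: s:F, u:T, v:T, w:F. ✗
x: successors {t, v, w, x}; q there: t:F, v:T, w:F, x:T. ✗
— 0 worlds.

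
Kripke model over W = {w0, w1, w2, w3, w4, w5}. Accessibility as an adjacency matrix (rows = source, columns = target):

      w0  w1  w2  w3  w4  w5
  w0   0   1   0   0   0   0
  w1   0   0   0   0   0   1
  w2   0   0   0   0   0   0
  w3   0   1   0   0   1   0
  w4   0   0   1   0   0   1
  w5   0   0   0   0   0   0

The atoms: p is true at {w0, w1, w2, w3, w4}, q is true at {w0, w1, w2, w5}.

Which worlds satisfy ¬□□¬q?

w0: □□¬q is F. ✓
w1: □□¬q is T. ✗
w2: □□¬q is T. ✗
w3: □□¬q is F. ✓
w4: □□¬q is T. ✗
w5: □□¬q is T. ✗

{w0, w3}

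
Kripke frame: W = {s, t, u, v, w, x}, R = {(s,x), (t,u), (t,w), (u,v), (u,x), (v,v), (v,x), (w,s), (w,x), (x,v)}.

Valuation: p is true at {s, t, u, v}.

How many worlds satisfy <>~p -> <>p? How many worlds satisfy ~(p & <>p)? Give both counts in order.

For <>~p -> <>p:
s: <>~p is T, <>p is F. ✗
t: <>~p is T, <>p is T. ✓
u: <>~p is T, <>p is T. ✓
v: <>~p is T, <>p is T. ✓
w: <>~p is T, <>p is T. ✓
x: <>~p is F, <>p is T. ✓
— 5 worlds.
For ~(p & <>p):
s: p & <>p is F. ✓
t: p & <>p is T. ✗
u: p & <>p is T. ✗
v: p & <>p is T. ✗
w: p & <>p is F. ✓
x: p & <>p is F. ✓
— 3 worlds.

5 and 3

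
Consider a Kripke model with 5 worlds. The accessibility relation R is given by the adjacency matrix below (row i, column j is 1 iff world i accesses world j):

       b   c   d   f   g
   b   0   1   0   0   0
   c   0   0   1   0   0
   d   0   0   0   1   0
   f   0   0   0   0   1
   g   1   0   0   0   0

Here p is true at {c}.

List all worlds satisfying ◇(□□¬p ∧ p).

{b}

b: successors {c}; □□¬p ∧ p there: c:T. ✓
c: successors {d}; □□¬p ∧ p there: d:F. ✗
d: successors {f}; □□¬p ∧ p there: f:F. ✗
f: successors {g}; □□¬p ∧ p there: g:F. ✗
g: successors {b}; □□¬p ∧ p there: b:F. ✗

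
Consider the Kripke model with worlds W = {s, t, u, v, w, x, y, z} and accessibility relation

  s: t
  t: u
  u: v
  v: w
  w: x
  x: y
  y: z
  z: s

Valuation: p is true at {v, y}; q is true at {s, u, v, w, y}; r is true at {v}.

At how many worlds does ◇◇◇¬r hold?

s: successors {t}; ◇◇¬r there: t:F. ✗
t: successors {u}; ◇◇¬r there: u:T. ✓
u: successors {v}; ◇◇¬r there: v:T. ✓
v: successors {w}; ◇◇¬r there: w:T. ✓
w: successors {x}; ◇◇¬r there: x:T. ✓
x: successors {y}; ◇◇¬r there: y:T. ✓
y: successors {z}; ◇◇¬r there: z:T. ✓
z: successors {s}; ◇◇¬r there: s:T. ✓
Satisfying worlds: {t, u, v, w, x, y, z}.

7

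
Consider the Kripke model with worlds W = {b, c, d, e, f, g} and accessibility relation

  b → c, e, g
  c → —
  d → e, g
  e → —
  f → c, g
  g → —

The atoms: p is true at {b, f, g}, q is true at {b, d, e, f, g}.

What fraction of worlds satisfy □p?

1/2

b: successors {c, e, g}; p there: c:F, e:F, g:T. ✗
c: no successors, so □p holds vacuously. ✓
d: successors {e, g}; p there: e:F, g:T. ✗
e: no successors, so □p holds vacuously. ✓
f: successors {c, g}; p there: c:F, g:T. ✗
g: no successors, so □p holds vacuously. ✓
That's 3 of 6 worlds, so 3/6 = 1/2.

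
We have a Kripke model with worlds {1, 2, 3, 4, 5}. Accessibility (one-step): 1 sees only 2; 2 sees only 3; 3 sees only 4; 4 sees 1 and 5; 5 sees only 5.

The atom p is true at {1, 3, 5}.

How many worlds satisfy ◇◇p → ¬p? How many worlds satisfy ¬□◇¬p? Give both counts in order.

For ◇◇p → ¬p:
1: ◇◇p is T, ¬p is F. ✗
2: ◇◇p is F, ¬p is T. ✓
3: ◇◇p is T, ¬p is F. ✗
4: ◇◇p is T, ¬p is T. ✓
5: ◇◇p is T, ¬p is F. ✗
— 2 worlds.
For ¬□◇¬p:
1: □◇¬p is F. ✓
2: □◇¬p is T. ✗
3: □◇¬p is F. ✓
4: □◇¬p is F. ✓
5: □◇¬p is F. ✓
— 4 worlds.

2 and 4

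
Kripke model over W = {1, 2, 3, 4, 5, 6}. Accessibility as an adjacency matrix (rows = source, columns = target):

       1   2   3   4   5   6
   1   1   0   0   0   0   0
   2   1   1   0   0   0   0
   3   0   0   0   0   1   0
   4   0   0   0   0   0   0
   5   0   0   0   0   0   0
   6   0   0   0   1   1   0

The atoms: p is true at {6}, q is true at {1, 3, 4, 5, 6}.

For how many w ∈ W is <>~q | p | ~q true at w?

2

1: <>~q is F, p | ~q is F. ✗
2: <>~q is T, p | ~q is T. ✓
3: <>~q is F, p | ~q is F. ✗
4: <>~q is F, p | ~q is F. ✗
5: <>~q is F, p | ~q is F. ✗
6: <>~q is F, p | ~q is T. ✓
Satisfying worlds: {2, 6}.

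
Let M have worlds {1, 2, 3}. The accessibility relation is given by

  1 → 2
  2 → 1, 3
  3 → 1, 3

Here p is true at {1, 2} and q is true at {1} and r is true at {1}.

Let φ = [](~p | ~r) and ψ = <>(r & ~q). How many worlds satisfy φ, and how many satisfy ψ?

1 and 0

For [](~p | ~r):
1: successors {2}; ~p | ~r there: 2:T. ✓
2: successors {1, 3}; ~p | ~r there: 1:F, 3:T. ✗
3: successors {1, 3}; ~p | ~r there: 1:F, 3:T. ✗
— 1 world.
For <>(r & ~q):
1: successors {2}; r & ~q there: 2:F. ✗
2: successors {1, 3}; r & ~q there: 1:F, 3:F. ✗
3: successors {1, 3}; r & ~q there: 1:F, 3:F. ✗
— 0 worlds.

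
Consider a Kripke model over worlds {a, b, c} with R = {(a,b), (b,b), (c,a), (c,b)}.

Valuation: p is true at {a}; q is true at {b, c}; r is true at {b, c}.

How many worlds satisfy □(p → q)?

a: successors {b}; p → q there: b:T. ✓
b: successors {b}; p → q there: b:T. ✓
c: successors {a, b}; p → q there: a:F, b:T. ✗
Satisfying worlds: {a, b}.

2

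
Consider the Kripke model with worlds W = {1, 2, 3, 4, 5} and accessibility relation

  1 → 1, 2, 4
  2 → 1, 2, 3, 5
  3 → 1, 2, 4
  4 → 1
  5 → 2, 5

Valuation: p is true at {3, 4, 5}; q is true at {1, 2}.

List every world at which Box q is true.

{4}

1: successors {1, 2, 4}; q there: 1:T, 2:T, 4:F. ✗
2: successors {1, 2, 3, 5}; q there: 1:T, 2:T, 3:F, 5:F. ✗
3: successors {1, 2, 4}; q there: 1:T, 2:T, 4:F. ✗
4: successors {1}; q there: 1:T. ✓
5: successors {2, 5}; q there: 2:T, 5:F. ✗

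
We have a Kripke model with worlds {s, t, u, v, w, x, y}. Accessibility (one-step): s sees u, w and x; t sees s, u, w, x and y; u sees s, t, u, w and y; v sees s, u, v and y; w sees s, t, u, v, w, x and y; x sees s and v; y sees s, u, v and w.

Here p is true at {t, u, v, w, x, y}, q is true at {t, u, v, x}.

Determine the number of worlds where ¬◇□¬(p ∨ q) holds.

s: ◇□¬(p ∨ q) is F. ✓
t: ◇□¬(p ∨ q) is F. ✓
u: ◇□¬(p ∨ q) is F. ✓
v: ◇□¬(p ∨ q) is F. ✓
w: ◇□¬(p ∨ q) is F. ✓
x: ◇□¬(p ∨ q) is F. ✓
y: ◇□¬(p ∨ q) is F. ✓
Satisfying worlds: {s, t, u, v, w, x, y}.

7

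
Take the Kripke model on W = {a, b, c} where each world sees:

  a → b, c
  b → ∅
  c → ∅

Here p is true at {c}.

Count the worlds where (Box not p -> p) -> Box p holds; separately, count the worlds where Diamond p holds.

2 and 1

For (Box not p -> p) -> Box p:
a: Box not p -> p is T, Box p is F. ✗
b: Box not p -> p is F, Box p is T. ✓
c: Box not p -> p is T, Box p is T. ✓
— 2 worlds.
For Diamond p:
a: successors {b, c}; p there: b:F, c:T. ✓
b: no successors, so Diamond p fails. ✗
c: no successors, so Diamond p fails. ✗
— 1 world.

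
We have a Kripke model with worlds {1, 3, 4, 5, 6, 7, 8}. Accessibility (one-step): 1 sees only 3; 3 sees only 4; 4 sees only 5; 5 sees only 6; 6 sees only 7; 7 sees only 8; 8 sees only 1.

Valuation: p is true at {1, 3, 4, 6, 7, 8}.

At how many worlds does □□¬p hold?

1: successors {3}; □¬p there: 3:F. ✗
3: successors {4}; □¬p there: 4:T. ✓
4: successors {5}; □¬p there: 5:F. ✗
5: successors {6}; □¬p there: 6:F. ✗
6: successors {7}; □¬p there: 7:F. ✗
7: successors {8}; □¬p there: 8:F. ✗
8: successors {1}; □¬p there: 1:F. ✗
Satisfying worlds: {3}.

1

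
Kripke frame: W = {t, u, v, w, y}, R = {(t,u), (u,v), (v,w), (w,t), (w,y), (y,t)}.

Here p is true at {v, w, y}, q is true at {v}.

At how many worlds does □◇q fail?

t: successors {u}; ◇q there: u:T. ✓
u: successors {v}; ◇q there: v:F. ✗
v: successors {w}; ◇q there: w:F. ✗
w: successors {t, y}; ◇q there: t:F, y:F. ✗
y: successors {t}; ◇q there: t:F. ✗
Satisfying worlds: {t}.
So □◇q fails at the other 4 worlds.

4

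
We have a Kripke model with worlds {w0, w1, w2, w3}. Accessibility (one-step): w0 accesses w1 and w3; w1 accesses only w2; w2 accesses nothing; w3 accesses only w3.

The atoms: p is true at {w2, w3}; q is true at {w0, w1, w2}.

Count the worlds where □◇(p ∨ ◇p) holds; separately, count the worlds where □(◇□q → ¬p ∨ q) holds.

3 and 4

For □◇(p ∨ ◇p):
w0: successors {w1, w3}; ◇(p ∨ ◇p) there: w1:T, w3:T. ✓
w1: successors {w2}; ◇(p ∨ ◇p) there: w2:F. ✗
w2: no successors, so □◇(p ∨ ◇p) holds vacuously. ✓
w3: successors {w3}; ◇(p ∨ ◇p) there: w3:T. ✓
— 3 worlds.
For □(◇□q → ¬p ∨ q):
w0: successors {w1, w3}; ◇□q → ¬p ∨ q there: w1:T, w3:T. ✓
w1: successors {w2}; ◇□q → ¬p ∨ q there: w2:T. ✓
w2: no successors, so □(◇□q → ¬p ∨ q) holds vacuously. ✓
w3: successors {w3}; ◇□q → ¬p ∨ q there: w3:T. ✓
— 4 worlds.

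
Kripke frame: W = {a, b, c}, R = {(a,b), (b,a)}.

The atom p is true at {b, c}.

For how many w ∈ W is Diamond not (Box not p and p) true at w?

a: successors {b}; not (Box not p and p) there: b:F. ✗
b: successors {a}; not (Box not p and p) there: a:T. ✓
c: no successors, so Diamond not (Box not p and p) fails. ✗
Satisfying worlds: {b}.

1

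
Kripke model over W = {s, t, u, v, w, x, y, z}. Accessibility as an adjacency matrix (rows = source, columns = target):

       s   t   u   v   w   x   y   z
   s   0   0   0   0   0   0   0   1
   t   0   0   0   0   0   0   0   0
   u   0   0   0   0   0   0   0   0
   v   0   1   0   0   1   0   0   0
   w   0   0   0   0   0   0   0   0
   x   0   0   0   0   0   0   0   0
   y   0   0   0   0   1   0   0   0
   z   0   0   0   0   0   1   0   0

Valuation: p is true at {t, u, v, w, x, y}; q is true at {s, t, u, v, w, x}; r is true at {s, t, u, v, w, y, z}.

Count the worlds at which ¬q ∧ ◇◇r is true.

s: ¬q is F, ◇◇r is F. ✗
t: ¬q is F, ◇◇r is F. ✗
u: ¬q is F, ◇◇r is F. ✗
v: ¬q is F, ◇◇r is F. ✗
w: ¬q is F, ◇◇r is F. ✗
x: ¬q is F, ◇◇r is F. ✗
y: ¬q is T, ◇◇r is F. ✗
z: ¬q is T, ◇◇r is F. ✗
Satisfying worlds: ∅.

0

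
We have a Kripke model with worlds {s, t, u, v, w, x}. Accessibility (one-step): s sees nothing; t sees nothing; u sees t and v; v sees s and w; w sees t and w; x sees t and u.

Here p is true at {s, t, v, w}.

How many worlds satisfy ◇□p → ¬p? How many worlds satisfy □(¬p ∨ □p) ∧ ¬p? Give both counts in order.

For ◇□p → ¬p:
s: ◇□p is F, ¬p is F. ✓
t: ◇□p is F, ¬p is F. ✓
u: ◇□p is T, ¬p is T. ✓
v: ◇□p is T, ¬p is F. ✗
w: ◇□p is T, ¬p is F. ✗
x: ◇□p is T, ¬p is T. ✓
— 4 worlds.
For □(¬p ∨ □p) ∧ ¬p:
s: □(¬p ∨ □p) is T, ¬p is F. ✗
t: □(¬p ∨ □p) is T, ¬p is F. ✗
u: □(¬p ∨ □p) is T, ¬p is T. ✓
v: □(¬p ∨ □p) is T, ¬p is F. ✗
w: □(¬p ∨ □p) is T, ¬p is F. ✗
x: □(¬p ∨ □p) is T, ¬p is T. ✓
— 2 worlds.

4 and 2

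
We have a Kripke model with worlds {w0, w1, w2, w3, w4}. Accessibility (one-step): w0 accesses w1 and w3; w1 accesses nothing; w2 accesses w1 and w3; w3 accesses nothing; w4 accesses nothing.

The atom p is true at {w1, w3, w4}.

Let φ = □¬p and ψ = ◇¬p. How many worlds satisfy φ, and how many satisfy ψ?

3 and 0

For □¬p:
w0: successors {w1, w3}; ¬p there: w1:F, w3:F. ✗
w1: no successors, so □¬p holds vacuously. ✓
w2: successors {w1, w3}; ¬p there: w1:F, w3:F. ✗
w3: no successors, so □¬p holds vacuously. ✓
w4: no successors, so □¬p holds vacuously. ✓
— 3 worlds.
For ◇¬p:
w0: successors {w1, w3}; ¬p there: w1:F, w3:F. ✗
w1: no successors, so ◇¬p fails. ✗
w2: successors {w1, w3}; ¬p there: w1:F, w3:F. ✗
w3: no successors, so ◇¬p fails. ✗
w4: no successors, so ◇¬p fails. ✗
— 0 worlds.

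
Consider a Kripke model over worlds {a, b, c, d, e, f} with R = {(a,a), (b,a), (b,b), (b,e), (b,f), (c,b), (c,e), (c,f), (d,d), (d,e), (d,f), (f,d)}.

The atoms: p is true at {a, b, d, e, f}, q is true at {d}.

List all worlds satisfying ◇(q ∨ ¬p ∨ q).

a: successors {a}; q ∨ ¬p ∨ q there: a:F. ✗
b: successors {a, b, e, f}; q ∨ ¬p ∨ q there: a:F, b:F, e:F, f:F. ✗
c: successors {b, e, f}; q ∨ ¬p ∨ q there: b:F, e:F, f:F. ✗
d: successors {d, e, f}; q ∨ ¬p ∨ q there: d:T, e:F, f:F. ✓
e: no successors, so ◇(q ∨ ¬p ∨ q) fails. ✗
f: successors {d}; q ∨ ¬p ∨ q there: d:T. ✓

{d, f}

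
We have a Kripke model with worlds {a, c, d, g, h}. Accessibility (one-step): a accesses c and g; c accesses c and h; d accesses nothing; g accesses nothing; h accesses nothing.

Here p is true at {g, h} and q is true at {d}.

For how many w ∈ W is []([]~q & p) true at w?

a: successors {c, g}; []~q & p there: c:F, g:T. ✗
c: successors {c, h}; []~q & p there: c:F, h:T. ✗
d: no successors, so []([]~q & p) holds vacuously. ✓
g: no successors, so []([]~q & p) holds vacuously. ✓
h: no successors, so []([]~q & p) holds vacuously. ✓
Satisfying worlds: {d, g, h}.

3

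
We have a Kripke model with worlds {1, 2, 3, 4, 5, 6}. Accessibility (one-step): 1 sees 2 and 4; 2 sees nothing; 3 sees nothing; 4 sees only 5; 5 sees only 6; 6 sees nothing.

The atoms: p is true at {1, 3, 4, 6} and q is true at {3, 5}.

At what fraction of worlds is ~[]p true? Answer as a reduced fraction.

1: []p is F. ✓
2: []p is T. ✗
3: []p is T. ✗
4: []p is F. ✓
5: []p is T. ✗
6: []p is T. ✗
That's 2 of 6 worlds, so 2/6 = 1/3.

1/3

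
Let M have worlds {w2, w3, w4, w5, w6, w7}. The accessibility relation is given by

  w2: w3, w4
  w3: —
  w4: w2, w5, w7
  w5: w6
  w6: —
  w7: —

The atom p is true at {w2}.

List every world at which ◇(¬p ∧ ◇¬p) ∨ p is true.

w2: ◇(¬p ∧ ◇¬p) is T, p is T. ✓
w3: ◇(¬p ∧ ◇¬p) is F, p is F. ✗
w4: ◇(¬p ∧ ◇¬p) is T, p is F. ✓
w5: ◇(¬p ∧ ◇¬p) is F, p is F. ✗
w6: ◇(¬p ∧ ◇¬p) is F, p is F. ✗
w7: ◇(¬p ∧ ◇¬p) is F, p is F. ✗

{w2, w4}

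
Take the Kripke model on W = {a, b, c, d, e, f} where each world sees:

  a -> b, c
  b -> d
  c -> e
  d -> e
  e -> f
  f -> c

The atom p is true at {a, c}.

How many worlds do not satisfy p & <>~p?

a: p is T, <>~p is T. ✓
b: p is F, <>~p is T. ✗
c: p is T, <>~p is T. ✓
d: p is F, <>~p is T. ✗
e: p is F, <>~p is T. ✗
f: p is F, <>~p is F. ✗
Satisfying worlds: {a, c}.
So p & <>~p fails at the other 4 worlds.

4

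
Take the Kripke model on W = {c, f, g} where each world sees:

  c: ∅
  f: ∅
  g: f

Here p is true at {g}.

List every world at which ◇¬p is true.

c: no successors, so ◇¬p fails. ✗
f: no successors, so ◇¬p fails. ✗
g: successors {f}; ¬p there: f:T. ✓

{g}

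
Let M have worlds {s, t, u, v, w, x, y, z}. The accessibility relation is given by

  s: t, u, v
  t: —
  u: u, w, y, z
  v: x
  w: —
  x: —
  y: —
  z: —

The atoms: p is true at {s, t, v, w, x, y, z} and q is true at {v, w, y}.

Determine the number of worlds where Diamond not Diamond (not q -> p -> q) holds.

s: successors {t, u, v}; not Diamond (not q -> p -> q) there: t:T, u:F, v:T. ✓
t: no successors, so Diamond not Diamond (not q -> p -> q) fails. ✗
u: successors {u, w, y, z}; not Diamond (not q -> p -> q) there: u:F, w:T, y:T, z:T. ✓
v: successors {x}; not Diamond (not q -> p -> q) there: x:T. ✓
w: no successors, so Diamond not Diamond (not q -> p -> q) fails. ✗
x: no successors, so Diamond not Diamond (not q -> p -> q) fails. ✗
y: no successors, so Diamond not Diamond (not q -> p -> q) fails. ✗
z: no successors, so Diamond not Diamond (not q -> p -> q) fails. ✗
Satisfying worlds: {s, u, v}.

3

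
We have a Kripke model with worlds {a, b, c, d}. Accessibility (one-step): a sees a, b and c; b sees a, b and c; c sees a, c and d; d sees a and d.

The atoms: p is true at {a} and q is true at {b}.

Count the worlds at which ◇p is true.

a: successors {a, b, c}; p there: a:T, b:F, c:F. ✓
b: successors {a, b, c}; p there: a:T, b:F, c:F. ✓
c: successors {a, c, d}; p there: a:T, c:F, d:F. ✓
d: successors {a, d}; p there: a:T, d:F. ✓
Satisfying worlds: {a, b, c, d}.

4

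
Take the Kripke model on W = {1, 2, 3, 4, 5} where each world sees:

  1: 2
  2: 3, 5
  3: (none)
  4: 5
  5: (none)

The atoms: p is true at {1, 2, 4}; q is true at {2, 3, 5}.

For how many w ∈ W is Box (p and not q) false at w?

3

1: successors {2}; p and not q there: 2:F. ✗
2: successors {3, 5}; p and not q there: 3:F, 5:F. ✗
3: no successors, so Box (p and not q) holds vacuously. ✓
4: successors {5}; p and not q there: 5:F. ✗
5: no successors, so Box (p and not q) holds vacuously. ✓
Satisfying worlds: {3, 5}.
So Box (p and not q) fails at the other 3 worlds.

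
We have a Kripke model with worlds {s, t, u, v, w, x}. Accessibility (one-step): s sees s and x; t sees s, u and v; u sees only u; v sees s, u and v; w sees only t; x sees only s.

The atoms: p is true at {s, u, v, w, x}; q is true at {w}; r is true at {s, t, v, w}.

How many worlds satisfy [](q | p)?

s: successors {s, x}; q | p there: s:T, x:T. ✓
t: successors {s, u, v}; q | p there: s:T, u:T, v:T. ✓
u: successors {u}; q | p there: u:T. ✓
v: successors {s, u, v}; q | p there: s:T, u:T, v:T. ✓
w: successors {t}; q | p there: t:F. ✗
x: successors {s}; q | p there: s:T. ✓
Satisfying worlds: {s, t, u, v, x}.

5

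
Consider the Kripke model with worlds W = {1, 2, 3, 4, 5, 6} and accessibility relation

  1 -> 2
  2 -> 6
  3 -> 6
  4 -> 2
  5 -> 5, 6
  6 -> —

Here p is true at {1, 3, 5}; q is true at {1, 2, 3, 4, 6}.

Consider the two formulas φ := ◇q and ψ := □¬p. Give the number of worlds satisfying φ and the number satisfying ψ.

For ◇q:
1: successors {2}; q there: 2:T. ✓
2: successors {6}; q there: 6:T. ✓
3: successors {6}; q there: 6:T. ✓
4: successors {2}; q there: 2:T. ✓
5: successors {5, 6}; q there: 5:F, 6:T. ✓
6: no successors, so ◇q fails. ✗
— 5 worlds.
For □¬p:
1: successors {2}; ¬p there: 2:T. ✓
2: successors {6}; ¬p there: 6:T. ✓
3: successors {6}; ¬p there: 6:T. ✓
4: successors {2}; ¬p there: 2:T. ✓
5: successors {5, 6}; ¬p there: 5:F, 6:T. ✗
6: no successors, so □¬p holds vacuously. ✓
— 5 worlds.

5 and 5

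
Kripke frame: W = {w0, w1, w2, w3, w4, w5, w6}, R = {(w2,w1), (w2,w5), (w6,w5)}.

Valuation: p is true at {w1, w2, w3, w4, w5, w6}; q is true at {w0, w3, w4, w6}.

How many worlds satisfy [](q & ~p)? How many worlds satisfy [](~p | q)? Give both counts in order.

For [](q & ~p):
w0: no successors, so [](q & ~p) holds vacuously. ✓
w1: no successors, so [](q & ~p) holds vacuously. ✓
w2: successors {w1, w5}; q & ~p there: w1:F, w5:F. ✗
w3: no successors, so [](q & ~p) holds vacuously. ✓
w4: no successors, so [](q & ~p) holds vacuously. ✓
w5: no successors, so [](q & ~p) holds vacuously. ✓
w6: successors {w5}; q & ~p there: w5:F. ✗
— 5 worlds.
For [](~p | q):
w0: no successors, so [](~p | q) holds vacuously. ✓
w1: no successors, so [](~p | q) holds vacuously. ✓
w2: successors {w1, w5}; ~p | q there: w1:F, w5:F. ✗
w3: no successors, so [](~p | q) holds vacuously. ✓
w4: no successors, so [](~p | q) holds vacuously. ✓
w5: no successors, so [](~p | q) holds vacuously. ✓
w6: successors {w5}; ~p | q there: w5:F. ✗
— 5 worlds.

5 and 5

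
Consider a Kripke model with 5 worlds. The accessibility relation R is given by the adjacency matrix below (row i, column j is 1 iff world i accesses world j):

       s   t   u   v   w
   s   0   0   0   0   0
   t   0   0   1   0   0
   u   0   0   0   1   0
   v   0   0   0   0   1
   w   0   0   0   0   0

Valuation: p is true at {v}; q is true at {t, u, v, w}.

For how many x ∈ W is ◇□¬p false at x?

3

s: no successors, so ◇□¬p fails. ✗
t: successors {u}; □¬p there: u:F. ✗
u: successors {v}; □¬p there: v:T. ✓
v: successors {w}; □¬p there: w:T. ✓
w: no successors, so ◇□¬p fails. ✗
Satisfying worlds: {u, v}.
So ◇□¬p fails at the other 3 worlds.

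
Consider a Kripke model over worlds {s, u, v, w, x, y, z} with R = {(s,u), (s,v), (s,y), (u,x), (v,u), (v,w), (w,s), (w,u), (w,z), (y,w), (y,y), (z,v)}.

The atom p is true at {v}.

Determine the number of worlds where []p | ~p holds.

6

s: []p is F, ~p is T. ✓
u: []p is F, ~p is T. ✓
v: []p is F, ~p is F. ✗
w: []p is F, ~p is T. ✓
x: []p is T, ~p is T. ✓
y: []p is F, ~p is T. ✓
z: []p is T, ~p is T. ✓
Satisfying worlds: {s, u, w, x, y, z}.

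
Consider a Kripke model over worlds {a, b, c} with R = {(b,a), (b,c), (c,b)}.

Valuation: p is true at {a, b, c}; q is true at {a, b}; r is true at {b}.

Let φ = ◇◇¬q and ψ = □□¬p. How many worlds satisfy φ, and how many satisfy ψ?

For ◇◇¬q:
a: no successors, so ◇◇¬q fails. ✗
b: successors {a, c}; ◇¬q there: a:F, c:F. ✗
c: successors {b}; ◇¬q there: b:T. ✓
— 1 world.
For □□¬p:
a: no successors, so □□¬p holds vacuously. ✓
b: successors {a, c}; □¬p there: a:T, c:F. ✗
c: successors {b}; □¬p there: b:F. ✗
— 1 world.

1 and 1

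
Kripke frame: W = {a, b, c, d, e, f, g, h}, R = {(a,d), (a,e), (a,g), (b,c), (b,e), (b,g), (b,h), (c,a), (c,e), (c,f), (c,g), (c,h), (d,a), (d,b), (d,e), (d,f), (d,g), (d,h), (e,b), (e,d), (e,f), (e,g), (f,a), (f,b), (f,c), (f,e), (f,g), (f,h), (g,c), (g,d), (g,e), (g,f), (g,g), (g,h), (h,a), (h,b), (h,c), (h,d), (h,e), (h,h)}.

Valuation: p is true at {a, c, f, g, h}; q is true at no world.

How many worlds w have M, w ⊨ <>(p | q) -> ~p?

a: <>(p | q) is T, ~p is F. ✗
b: <>(p | q) is T, ~p is T. ✓
c: <>(p | q) is T, ~p is F. ✗
d: <>(p | q) is T, ~p is T. ✓
e: <>(p | q) is T, ~p is T. ✓
f: <>(p | q) is T, ~p is F. ✗
g: <>(p | q) is T, ~p is F. ✗
h: <>(p | q) is T, ~p is F. ✗
Satisfying worlds: {b, d, e}.

3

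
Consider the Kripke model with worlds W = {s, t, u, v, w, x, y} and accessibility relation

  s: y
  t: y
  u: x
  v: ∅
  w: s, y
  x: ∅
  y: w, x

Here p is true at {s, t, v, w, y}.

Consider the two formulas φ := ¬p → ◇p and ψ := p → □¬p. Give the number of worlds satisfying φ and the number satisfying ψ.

5 and 3

For ¬p → ◇p:
s: ¬p is F, ◇p is T. ✓
t: ¬p is F, ◇p is T. ✓
u: ¬p is T, ◇p is F. ✗
v: ¬p is F, ◇p is F. ✓
w: ¬p is F, ◇p is T. ✓
x: ¬p is T, ◇p is F. ✗
y: ¬p is F, ◇p is T. ✓
— 5 worlds.
For p → □¬p:
s: p is T, □¬p is F. ✗
t: p is T, □¬p is F. ✗
u: p is F, □¬p is T. ✓
v: p is T, □¬p is T. ✓
w: p is T, □¬p is F. ✗
x: p is F, □¬p is T. ✓
y: p is T, □¬p is F. ✗
— 3 worlds.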